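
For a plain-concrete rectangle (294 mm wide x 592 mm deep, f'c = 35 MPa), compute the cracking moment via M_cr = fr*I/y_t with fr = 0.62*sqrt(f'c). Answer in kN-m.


fr = 0.62 * sqrt(35) = 0.62 * 5.9161 = 3.668 MPa
I = 294 * 592^3 / 12 = 5083129856.0 mm^4
y_t = 296.0 mm
M_cr = fr * I / y_t = 3.668 * 5083129856.0 / 296.0 N-mm
= 62.9891 kN-m

62.9891 kN-m


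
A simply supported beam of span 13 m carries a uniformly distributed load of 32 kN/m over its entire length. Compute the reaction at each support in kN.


Total load = w * L = 32 * 13 = 416 kN
By symmetry, each reaction R = total / 2 = 416 / 2 = 208.0 kN

208.0 kN


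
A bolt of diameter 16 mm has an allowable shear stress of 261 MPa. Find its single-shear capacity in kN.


A = pi * d^2 / 4 = pi * 16^2 / 4 = 201.0619 mm^2
V = f_v * A / 1000 = 261 * 201.0619 / 1000
= 52.4772 kN

52.4772 kN


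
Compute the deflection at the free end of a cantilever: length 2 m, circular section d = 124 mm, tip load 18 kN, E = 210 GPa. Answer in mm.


I = pi * d^4 / 64 = pi * 124^4 / 64 = 11605307.16 mm^4
L = 2000.0 mm, P = 18000.0 N, E = 210000.0 MPa
delta = P * L^3 / (3 * E * I)
= 18000.0 * 2000.0^3 / (3 * 210000.0 * 11605307.16)
= 19.6954 mm

19.6954 mm


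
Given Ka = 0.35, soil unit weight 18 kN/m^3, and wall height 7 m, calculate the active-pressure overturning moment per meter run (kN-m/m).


Pa = 0.5 * Ka * gamma * H^2
= 0.5 * 0.35 * 18 * 7^2
= 154.35 kN/m
Arm = H / 3 = 7 / 3 = 2.3333 m
Mo = Pa * arm = Pa * H / 3 = 154.35 * 7 / 3 = 360.15 kN-m/m

360.15 kN-m/m


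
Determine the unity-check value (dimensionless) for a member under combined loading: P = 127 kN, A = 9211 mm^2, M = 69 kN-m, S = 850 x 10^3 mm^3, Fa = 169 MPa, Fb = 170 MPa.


f_a = P / A = 127000.0 / 9211 = 13.7879 MPa
f_b = M / S = 69000000.0 / 850000.0 = 81.1765 MPa
Ratio = f_a / Fa + f_b / Fb
= 13.7879 / 169 + 81.1765 / 170
= 0.5591 (dimensionless)

0.5591 (dimensionless)


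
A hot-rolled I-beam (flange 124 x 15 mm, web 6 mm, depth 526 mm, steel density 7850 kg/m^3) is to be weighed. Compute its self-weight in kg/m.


A_flanges = 2 * 124 * 15 = 3720 mm^2
A_web = (526 - 2 * 15) * 6 = 2976 mm^2
A_total = 3720 + 2976 = 6696 mm^2 = 0.006696 m^2
Weight = rho * A = 7850 * 0.006696 = 52.5636 kg/m

52.5636 kg/m


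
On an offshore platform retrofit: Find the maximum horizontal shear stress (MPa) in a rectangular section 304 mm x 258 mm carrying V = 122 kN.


A = b * h = 304 * 258 = 78432 mm^2
V = 122 kN = 122000.0 N
tau_max = 1.5 * V / A = 1.5 * 122000.0 / 78432
= 2.3332 MPa

2.3332 MPa


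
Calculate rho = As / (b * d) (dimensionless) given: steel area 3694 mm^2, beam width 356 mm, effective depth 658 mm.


rho = As / (b * d)
= 3694 / (356 * 658)
= 3694 / 234248
= 0.01577 (dimensionless)

0.01577 (dimensionless)


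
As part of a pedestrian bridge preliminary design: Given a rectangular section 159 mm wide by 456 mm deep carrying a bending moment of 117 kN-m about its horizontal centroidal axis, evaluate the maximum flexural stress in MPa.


I = b * h^3 / 12 = 159 * 456^3 / 12 = 1256349312.0 mm^4
y = h / 2 = 456 / 2 = 228.0 mm
M = 117 kN-m = 117000000.0 N-mm
sigma = M * y / I = 117000000.0 * 228.0 / 1256349312.0
= 21.23 MPa

21.23 MPa


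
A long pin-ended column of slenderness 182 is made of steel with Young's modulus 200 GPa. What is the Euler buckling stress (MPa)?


sigma_cr = pi^2 * E / lambda^2
= 9.8696 * 200000.0 / 182^2
= 9.8696 * 200000.0 / 33124
= 59.5919 MPa

59.5919 MPa


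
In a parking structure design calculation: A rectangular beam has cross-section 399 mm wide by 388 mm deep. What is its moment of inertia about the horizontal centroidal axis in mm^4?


I = b * h^3 / 12
= 399 * 388^3 / 12
= 399 * 58411072 / 12
= 1942168144.0 mm^4

1942168144.0 mm^4


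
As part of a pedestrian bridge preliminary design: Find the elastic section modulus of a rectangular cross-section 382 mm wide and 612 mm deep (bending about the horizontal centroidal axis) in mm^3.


S = b * h^2 / 6
= 382 * 612^2 / 6
= 382 * 374544 / 6
= 23845968.0 mm^3

23845968.0 mm^3


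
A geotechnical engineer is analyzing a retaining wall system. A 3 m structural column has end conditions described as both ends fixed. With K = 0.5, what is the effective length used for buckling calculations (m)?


L_eff = K * L
= 0.5 * 3
= 1.5 m

1.5 m


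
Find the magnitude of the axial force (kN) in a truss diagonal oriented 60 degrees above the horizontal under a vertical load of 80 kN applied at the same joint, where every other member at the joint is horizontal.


At the joint, only the diagonal has a vertical component, so vertical equilibrium gives:
F * sin(60) = 80
F = 80 / sin(60)
= 80 / 0.866025
= 92.38 kN

92.38 kN


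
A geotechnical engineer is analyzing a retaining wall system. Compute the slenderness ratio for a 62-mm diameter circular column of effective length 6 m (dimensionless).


Radius of gyration r = d / 4 = 62 / 4 = 15.5 mm
L_eff = 6000.0 mm
Slenderness ratio = L / r = 6000.0 / 15.5 = 387.1 (dimensionless)

387.1 (dimensionless)


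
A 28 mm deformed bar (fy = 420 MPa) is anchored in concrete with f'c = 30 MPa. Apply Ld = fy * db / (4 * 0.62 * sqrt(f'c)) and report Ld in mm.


Ld = (fy * db) / (4 * 0.62 * sqrt(f'c))
= (420 * 28) / (4 * 0.62 * sqrt(30))
= 11760 / 13.5835
= 865.76 mm

865.76 mm


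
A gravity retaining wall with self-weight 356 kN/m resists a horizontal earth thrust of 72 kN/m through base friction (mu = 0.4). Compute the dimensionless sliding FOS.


Resisting force = mu * W = 0.4 * 356 = 142.4 kN/m
FOS = Resisting / Driving = 142.4 / 72
= 1.9778 (dimensionless)

1.9778 (dimensionless)


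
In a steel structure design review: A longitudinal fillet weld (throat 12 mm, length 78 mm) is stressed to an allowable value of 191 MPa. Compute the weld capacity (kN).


Strength = throat * length * allowable stress
= 12 * 78 * 191 N
= 178776 N
= 178.78 kN

178.78 kN


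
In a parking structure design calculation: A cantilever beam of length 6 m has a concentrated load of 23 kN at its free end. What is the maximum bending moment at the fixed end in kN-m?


For a cantilever with a point load at the free end:
M_max = P * L = 23 * 6 = 138 kN-m

138 kN-m


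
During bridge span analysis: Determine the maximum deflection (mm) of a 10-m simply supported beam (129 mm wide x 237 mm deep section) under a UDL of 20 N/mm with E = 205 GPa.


I = 129 * 237^3 / 12 = 143104569.75 mm^4
L = 10000.0 mm, w = 20 N/mm, E = 205000.0 MPa
delta = 5 * w * L^4 / (384 * E * I)
= 5 * 20 * 10000.0^4 / (384 * 205000.0 * 143104569.75)
= 88.769 mm

88.769 mm


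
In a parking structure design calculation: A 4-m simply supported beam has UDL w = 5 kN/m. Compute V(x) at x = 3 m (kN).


R_A = w * L / 2 = 5 * 4 / 2 = 10.0 kN
V(x) = R_A - w * x = 10.0 - 5 * 3
= -5.0 kN

-5.0 kN


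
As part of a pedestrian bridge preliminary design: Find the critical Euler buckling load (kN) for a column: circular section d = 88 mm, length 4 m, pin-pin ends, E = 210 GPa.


I = pi * d^4 / 64 = 2943747.71 mm^4
L = 4000.0 mm
P_cr = pi^2 * E * I / L^2
= 9.8696 * 210000.0 * 2943747.71 / 4000.0^2
= 381328.83 N = 381.3288 kN

381.3288 kN


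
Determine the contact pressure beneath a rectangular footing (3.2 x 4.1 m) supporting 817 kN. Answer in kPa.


A = 3.2 * 4.1 = 13.12 m^2
q = P / A = 817 / 13.12
= 62.2713 kPa

62.2713 kPa


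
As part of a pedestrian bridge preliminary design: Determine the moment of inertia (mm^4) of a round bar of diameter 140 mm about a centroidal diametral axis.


r = d / 2 = 140 / 2 = 70.0 mm
I = pi * r^4 / 4 = pi * 70.0^4 / 4
= 18857409.9 mm^4

18857409.9 mm^4


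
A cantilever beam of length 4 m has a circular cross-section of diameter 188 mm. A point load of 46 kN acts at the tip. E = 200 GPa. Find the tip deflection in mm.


I = pi * d^4 / 64 = pi * 188^4 / 64 = 61319879.93 mm^4
L = 4000.0 mm, P = 46000.0 N, E = 200000.0 MPa
delta = P * L^3 / (3 * E * I)
= 46000.0 * 4000.0^3 / (3 * 200000.0 * 61319879.93)
= 80.0176 mm

80.0176 mm


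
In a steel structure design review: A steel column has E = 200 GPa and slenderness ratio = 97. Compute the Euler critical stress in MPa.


sigma_cr = pi^2 * E / lambda^2
= 9.8696 * 200000.0 / 97^2
= 9.8696 * 200000.0 / 9409
= 209.7907 MPa

209.7907 MPa


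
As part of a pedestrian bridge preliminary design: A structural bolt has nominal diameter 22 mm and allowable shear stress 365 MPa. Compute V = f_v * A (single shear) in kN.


A = pi * d^2 / 4 = pi * 22^2 / 4 = 380.1327 mm^2
V = f_v * A / 1000 = 365 * 380.1327 / 1000
= 138.7484 kN

138.7484 kN


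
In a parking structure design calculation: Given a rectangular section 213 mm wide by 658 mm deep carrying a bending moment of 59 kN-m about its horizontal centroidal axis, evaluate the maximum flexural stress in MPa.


I = b * h^3 / 12 = 213 * 658^3 / 12 = 5056803038.0 mm^4
y = h / 2 = 658 / 2 = 329.0 mm
M = 59 kN-m = 59000000.0 N-mm
sigma = M * y / I = 59000000.0 * 329.0 / 5056803038.0
= 3.84 MPa

3.84 MPa


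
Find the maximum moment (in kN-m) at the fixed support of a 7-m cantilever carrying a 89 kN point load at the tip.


For a cantilever with a point load at the free end:
M_max = P * L = 89 * 7 = 623 kN-m

623 kN-m


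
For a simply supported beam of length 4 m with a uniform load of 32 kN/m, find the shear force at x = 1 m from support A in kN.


R_A = w * L / 2 = 32 * 4 / 2 = 64.0 kN
V(x) = R_A - w * x = 64.0 - 32 * 1
= 32.0 kN

32.0 kN


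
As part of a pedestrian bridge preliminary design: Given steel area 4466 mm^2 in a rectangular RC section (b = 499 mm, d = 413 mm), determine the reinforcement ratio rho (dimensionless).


rho = As / (b * d)
= 4466 / (499 * 413)
= 4466 / 206087
= 0.02167 (dimensionless)

0.02167 (dimensionless)


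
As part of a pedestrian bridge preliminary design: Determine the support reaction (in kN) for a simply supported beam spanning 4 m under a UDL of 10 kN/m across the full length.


Total load = w * L = 10 * 4 = 40 kN
By symmetry, each reaction R = total / 2 = 40 / 2 = 20.0 kN

20.0 kN


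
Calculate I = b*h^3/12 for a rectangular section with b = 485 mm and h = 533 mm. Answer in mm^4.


I = b * h^3 / 12
= 485 * 533^3 / 12
= 485 * 151419437 / 12
= 6119868912.08 mm^4

6119868912.08 mm^4


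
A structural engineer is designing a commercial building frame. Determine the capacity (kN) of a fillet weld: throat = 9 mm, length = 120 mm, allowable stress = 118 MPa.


Strength = throat * length * allowable stress
= 9 * 120 * 118 N
= 127440 N
= 127.44 kN

127.44 kN


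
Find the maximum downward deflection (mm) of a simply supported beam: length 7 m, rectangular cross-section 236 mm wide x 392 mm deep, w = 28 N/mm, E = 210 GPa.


I = 236 * 392^3 / 12 = 1184646997.33 mm^4
L = 7000.0 mm, w = 28 N/mm, E = 210000.0 MPa
delta = 5 * w * L^4 / (384 * E * I)
= 5 * 28 * 7000.0^4 / (384 * 210000.0 * 1184646997.33)
= 3.5187 mm

3.5187 mm


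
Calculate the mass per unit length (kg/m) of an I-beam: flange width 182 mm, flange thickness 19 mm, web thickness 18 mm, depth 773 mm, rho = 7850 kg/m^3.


A_flanges = 2 * 182 * 19 = 6916 mm^2
A_web = (773 - 2 * 19) * 18 = 13230 mm^2
A_total = 6916 + 13230 = 20146 mm^2 = 0.020146 m^2
Weight = rho * A = 7850 * 0.020146 = 158.1461 kg/m

158.1461 kg/m


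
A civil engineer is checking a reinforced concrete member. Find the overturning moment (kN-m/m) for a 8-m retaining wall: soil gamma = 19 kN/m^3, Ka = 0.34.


Pa = 0.5 * Ka * gamma * H^2
= 0.5 * 0.34 * 19 * 8^2
= 206.72 kN/m
Arm = H / 3 = 8 / 3 = 2.6667 m
Mo = Pa * arm = Pa * H / 3 = 206.72 * 8 / 3 = 551.2533 kN-m/m

551.2533 kN-m/m


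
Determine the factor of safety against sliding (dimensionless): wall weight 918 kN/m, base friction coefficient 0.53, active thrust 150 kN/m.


Resisting force = mu * W = 0.53 * 918 = 486.54 kN/m
FOS = Resisting / Driving = 486.54 / 150
= 3.2436 (dimensionless)

3.2436 (dimensionless)


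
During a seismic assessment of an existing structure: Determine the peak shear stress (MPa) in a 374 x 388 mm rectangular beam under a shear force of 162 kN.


A = b * h = 374 * 388 = 145112 mm^2
V = 162 kN = 162000.0 N
tau_max = 1.5 * V / A = 1.5 * 162000.0 / 145112
= 1.6746 MPa

1.6746 MPa


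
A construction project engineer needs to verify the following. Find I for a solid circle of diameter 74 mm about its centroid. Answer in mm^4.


r = d / 2 = 74 / 2 = 37.0 mm
I = pi * r^4 / 4 = pi * 37.0^4 / 4
= 1471962.61 mm^4

1471962.61 mm^4


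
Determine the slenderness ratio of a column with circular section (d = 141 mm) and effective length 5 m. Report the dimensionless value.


Radius of gyration r = d / 4 = 141 / 4 = 35.25 mm
L_eff = 5000.0 mm
Slenderness ratio = L / r = 5000.0 / 35.25 = 141.84 (dimensionless)

141.84 (dimensionless)


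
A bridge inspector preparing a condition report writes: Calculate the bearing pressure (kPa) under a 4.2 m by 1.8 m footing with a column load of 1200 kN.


A = 4.2 * 1.8 = 7.56 m^2
q = P / A = 1200 / 7.56
= 158.7302 kPa

158.7302 kPa


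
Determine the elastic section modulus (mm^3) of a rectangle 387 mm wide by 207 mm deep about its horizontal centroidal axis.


S = b * h^2 / 6
= 387 * 207^2 / 6
= 387 * 42849 / 6
= 2763760.5 mm^3

2763760.5 mm^3


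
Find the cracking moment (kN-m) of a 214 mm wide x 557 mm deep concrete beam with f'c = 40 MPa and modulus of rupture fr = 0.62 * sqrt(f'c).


fr = 0.62 * sqrt(40) = 0.62 * 6.3246 = 3.9212 MPa
I = 214 * 557^3 / 12 = 3081755025.17 mm^4
y_t = 278.5 mm
M_cr = fr * I / y_t = 3.9212 * 3081755025.17 / 278.5 N-mm
= 43.3905 kN-m

43.3905 kN-m


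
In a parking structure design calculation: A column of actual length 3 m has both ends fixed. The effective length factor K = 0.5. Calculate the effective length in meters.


L_eff = K * L
= 0.5 * 3
= 1.5 m

1.5 m


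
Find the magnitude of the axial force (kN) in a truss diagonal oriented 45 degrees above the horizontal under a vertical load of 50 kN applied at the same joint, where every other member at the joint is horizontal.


At the joint, only the diagonal has a vertical component, so vertical equilibrium gives:
F * sin(45) = 50
F = 50 / sin(45)
= 50 / 0.707107
= 70.71 kN

70.71 kN


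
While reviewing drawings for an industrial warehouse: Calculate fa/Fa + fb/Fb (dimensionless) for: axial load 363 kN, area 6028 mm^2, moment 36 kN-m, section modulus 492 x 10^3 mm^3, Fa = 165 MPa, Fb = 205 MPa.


f_a = P / A = 363000.0 / 6028 = 60.219 MPa
f_b = M / S = 36000000.0 / 492000.0 = 73.1707 MPa
Ratio = f_a / Fa + f_b / Fb
= 60.219 / 165 + 73.1707 / 205
= 0.7219 (dimensionless)

0.7219 (dimensionless)


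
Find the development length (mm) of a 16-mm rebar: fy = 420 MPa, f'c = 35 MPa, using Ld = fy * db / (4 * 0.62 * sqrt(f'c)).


Ld = (fy * db) / (4 * 0.62 * sqrt(f'c))
= (420 * 16) / (4 * 0.62 * sqrt(35))
= 6720 / 14.6719
= 458.02 mm

458.02 mm


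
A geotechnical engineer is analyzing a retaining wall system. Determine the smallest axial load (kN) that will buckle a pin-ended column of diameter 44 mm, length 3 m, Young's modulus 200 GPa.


I = pi * d^4 / 64 = 183984.23 mm^4
L = 3000.0 mm
P_cr = pi^2 * E * I / L^2
= 9.8696 * 200000.0 * 183984.23 / 3000.0^2
= 40352.26 N = 40.3523 kN

40.3523 kN


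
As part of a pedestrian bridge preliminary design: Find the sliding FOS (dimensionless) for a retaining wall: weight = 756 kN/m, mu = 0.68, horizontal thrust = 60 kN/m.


Resisting force = mu * W = 0.68 * 756 = 514.08 kN/m
FOS = Resisting / Driving = 514.08 / 60
= 8.568 (dimensionless)

8.568 (dimensionless)


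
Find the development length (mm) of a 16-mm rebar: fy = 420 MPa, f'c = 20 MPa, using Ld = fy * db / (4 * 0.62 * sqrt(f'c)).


Ld = (fy * db) / (4 * 0.62 * sqrt(f'c))
= (420 * 16) / (4 * 0.62 * sqrt(20))
= 6720 / 11.0909
= 605.9 mm

605.9 mm


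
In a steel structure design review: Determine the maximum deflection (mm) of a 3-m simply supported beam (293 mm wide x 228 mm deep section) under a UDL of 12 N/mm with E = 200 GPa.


I = 293 * 228^3 / 12 = 289394928.0 mm^4
L = 3000.0 mm, w = 12 N/mm, E = 200000.0 MPa
delta = 5 * w * L^4 / (384 * E * I)
= 5 * 12 * 3000.0^4 / (384 * 200000.0 * 289394928.0)
= 0.2187 mm

0.2187 mm


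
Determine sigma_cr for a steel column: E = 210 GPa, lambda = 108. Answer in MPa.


sigma_cr = pi^2 * E / lambda^2
= 9.8696 * 210000.0 / 108^2
= 9.8696 * 210000.0 / 11664
= 177.6935 MPa

177.6935 MPa


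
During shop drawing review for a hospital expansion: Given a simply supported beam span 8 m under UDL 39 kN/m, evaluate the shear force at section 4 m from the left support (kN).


R_A = w * L / 2 = 39 * 8 / 2 = 156.0 kN
V(x) = R_A - w * x = 156.0 - 39 * 4
= 0.0 kN

0.0 kN


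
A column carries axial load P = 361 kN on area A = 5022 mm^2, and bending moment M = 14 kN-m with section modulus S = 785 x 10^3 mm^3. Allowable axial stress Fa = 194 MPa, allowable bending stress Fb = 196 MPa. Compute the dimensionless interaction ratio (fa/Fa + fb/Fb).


f_a = P / A = 361000.0 / 5022 = 71.8837 MPa
f_b = M / S = 14000000.0 / 785000.0 = 17.8344 MPa
Ratio = f_a / Fa + f_b / Fb
= 71.8837 / 194 + 17.8344 / 196
= 0.4615 (dimensionless)

0.4615 (dimensionless)


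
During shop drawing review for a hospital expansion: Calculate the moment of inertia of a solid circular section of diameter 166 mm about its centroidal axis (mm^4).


r = d / 2 = 166 / 2 = 83.0 mm
I = pi * r^4 / 4 = pi * 83.0^4 / 4
= 37273678.15 mm^4

37273678.15 mm^4


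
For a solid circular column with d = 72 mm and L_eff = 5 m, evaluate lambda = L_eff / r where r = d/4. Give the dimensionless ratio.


Radius of gyration r = d / 4 = 72 / 4 = 18.0 mm
L_eff = 5000.0 mm
Slenderness ratio = L / r = 5000.0 / 18.0 = 277.78 (dimensionless)

277.78 (dimensionless)


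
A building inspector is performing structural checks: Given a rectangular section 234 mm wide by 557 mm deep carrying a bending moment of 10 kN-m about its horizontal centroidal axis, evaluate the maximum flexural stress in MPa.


I = b * h^3 / 12 = 234 * 557^3 / 12 = 3369769513.5 mm^4
y = h / 2 = 557 / 2 = 278.5 mm
M = 10 kN-m = 10000000.0 N-mm
sigma = M * y / I = 10000000.0 * 278.5 / 3369769513.5
= 0.83 MPa

0.83 MPa


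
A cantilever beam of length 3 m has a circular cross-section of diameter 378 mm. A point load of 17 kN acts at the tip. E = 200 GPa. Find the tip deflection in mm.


I = pi * d^4 / 64 = pi * 378^4 / 64 = 1002160077.64 mm^4
L = 3000.0 mm, P = 17000.0 N, E = 200000.0 MPa
delta = P * L^3 / (3 * E * I)
= 17000.0 * 3000.0^3 / (3 * 200000.0 * 1002160077.64)
= 0.7634 mm

0.7634 mm


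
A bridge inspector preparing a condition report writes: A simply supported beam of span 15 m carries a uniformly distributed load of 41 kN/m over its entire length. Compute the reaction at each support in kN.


Total load = w * L = 41 * 15 = 615 kN
By symmetry, each reaction R = total / 2 = 615 / 2 = 307.5 kN

307.5 kN


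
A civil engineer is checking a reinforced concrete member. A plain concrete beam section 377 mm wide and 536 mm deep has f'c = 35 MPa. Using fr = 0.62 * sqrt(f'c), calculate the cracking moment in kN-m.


fr = 0.62 * sqrt(35) = 0.62 * 5.9161 = 3.668 MPa
I = 377 * 536^3 / 12 = 4837873109.33 mm^4
y_t = 268.0 mm
M_cr = fr * I / y_t = 3.668 * 4837873109.33 / 268.0 N-mm
= 66.2133 kN-m

66.2133 kN-m


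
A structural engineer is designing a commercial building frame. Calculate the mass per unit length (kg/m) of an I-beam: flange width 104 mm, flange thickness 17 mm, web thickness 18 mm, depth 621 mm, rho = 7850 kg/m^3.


A_flanges = 2 * 104 * 17 = 3536 mm^2
A_web = (621 - 2 * 17) * 18 = 10566 mm^2
A_total = 3536 + 10566 = 14102 mm^2 = 0.014102 m^2
Weight = rho * A = 7850 * 0.014102 = 110.7007 kg/m

110.7007 kg/m


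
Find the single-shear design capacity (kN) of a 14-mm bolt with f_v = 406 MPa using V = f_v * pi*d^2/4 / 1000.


A = pi * d^2 / 4 = pi * 14^2 / 4 = 153.938 mm^2
V = f_v * A / 1000 = 406 * 153.938 / 1000
= 62.4988 kN

62.4988 kN


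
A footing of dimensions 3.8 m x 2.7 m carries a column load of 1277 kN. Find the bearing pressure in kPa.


A = 3.8 * 2.7 = 10.26 m^2
q = P / A = 1277 / 10.26
= 124.4639 kPa

124.4639 kPa


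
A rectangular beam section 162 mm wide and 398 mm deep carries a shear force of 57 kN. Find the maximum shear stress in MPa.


A = b * h = 162 * 398 = 64476 mm^2
V = 57 kN = 57000.0 N
tau_max = 1.5 * V / A = 1.5 * 57000.0 / 64476
= 1.3261 MPa

1.3261 MPa


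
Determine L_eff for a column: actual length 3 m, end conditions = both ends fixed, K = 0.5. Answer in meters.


L_eff = K * L
= 0.5 * 3
= 1.5 m

1.5 m


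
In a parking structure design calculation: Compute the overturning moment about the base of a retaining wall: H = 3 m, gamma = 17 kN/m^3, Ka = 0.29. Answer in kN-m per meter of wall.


Pa = 0.5 * Ka * gamma * H^2
= 0.5 * 0.29 * 17 * 3^2
= 22.185 kN/m
Arm = H / 3 = 3 / 3 = 1.0 m
Mo = Pa * arm = Pa * H / 3 = 22.185 * 3 / 3 = 22.185 kN-m/m

22.185 kN-m/m


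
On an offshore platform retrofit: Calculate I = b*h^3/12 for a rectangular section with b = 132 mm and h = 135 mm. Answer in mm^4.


I = b * h^3 / 12
= 132 * 135^3 / 12
= 132 * 2460375 / 12
= 27064125.0 mm^4

27064125.0 mm^4


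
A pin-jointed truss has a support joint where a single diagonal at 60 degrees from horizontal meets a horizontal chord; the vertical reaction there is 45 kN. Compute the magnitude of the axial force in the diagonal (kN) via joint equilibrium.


At the joint, only the diagonal has a vertical component, so vertical equilibrium gives:
F * sin(60) = 45
F = 45 / sin(60)
= 45 / 0.866025
= 51.96 kN

51.96 kN


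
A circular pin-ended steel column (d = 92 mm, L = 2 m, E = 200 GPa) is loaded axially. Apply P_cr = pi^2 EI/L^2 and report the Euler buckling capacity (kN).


I = pi * d^4 / 64 = 3516585.72 mm^4
L = 2000.0 mm
P_cr = pi^2 * E * I / L^2
= 9.8696 * 200000.0 * 3516585.72 / 2000.0^2
= 1735365.49 N = 1735.3655 kN

1735.3655 kN


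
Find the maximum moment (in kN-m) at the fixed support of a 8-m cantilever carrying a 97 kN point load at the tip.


For a cantilever with a point load at the free end:
M_max = P * L = 97 * 8 = 776 kN-m

776 kN-m


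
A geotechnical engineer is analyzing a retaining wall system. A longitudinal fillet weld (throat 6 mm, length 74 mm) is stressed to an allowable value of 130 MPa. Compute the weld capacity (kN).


Strength = throat * length * allowable stress
= 6 * 74 * 130 N
= 57720 N
= 57.72 kN

57.72 kN


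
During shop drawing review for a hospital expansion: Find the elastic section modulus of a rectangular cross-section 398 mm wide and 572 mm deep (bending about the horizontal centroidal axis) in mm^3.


S = b * h^2 / 6
= 398 * 572^2 / 6
= 398 * 327184 / 6
= 21703205.33 mm^3

21703205.33 mm^3


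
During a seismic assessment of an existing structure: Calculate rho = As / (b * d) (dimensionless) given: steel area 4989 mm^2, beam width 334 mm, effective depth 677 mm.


rho = As / (b * d)
= 4989 / (334 * 677)
= 4989 / 226118
= 0.022064 (dimensionless)

0.022064 (dimensionless)


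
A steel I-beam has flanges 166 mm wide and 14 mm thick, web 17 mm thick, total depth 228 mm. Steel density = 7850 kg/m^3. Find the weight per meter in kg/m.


A_flanges = 2 * 166 * 14 = 4648 mm^2
A_web = (228 - 2 * 14) * 17 = 3400 mm^2
A_total = 4648 + 3400 = 8048 mm^2 = 0.008048 m^2
Weight = rho * A = 7850 * 0.008048 = 63.1768 kg/m

63.1768 kg/m


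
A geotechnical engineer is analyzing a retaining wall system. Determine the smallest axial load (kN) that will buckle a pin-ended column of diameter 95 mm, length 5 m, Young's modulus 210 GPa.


I = pi * d^4 / 64 = 3998198.21 mm^4
L = 5000.0 mm
P_cr = pi^2 * E * I / L^2
= 9.8696 * 210000.0 * 3998198.21 / 5000.0^2
= 331469.33 N = 331.4693 kN

331.4693 kN


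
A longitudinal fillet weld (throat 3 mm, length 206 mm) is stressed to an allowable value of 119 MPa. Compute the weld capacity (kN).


Strength = throat * length * allowable stress
= 3 * 206 * 119 N
= 73542 N
= 73.54 kN

73.54 kN


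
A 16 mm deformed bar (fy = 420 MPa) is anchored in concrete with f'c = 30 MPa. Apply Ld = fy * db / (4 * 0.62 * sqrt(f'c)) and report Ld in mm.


Ld = (fy * db) / (4 * 0.62 * sqrt(f'c))
= (420 * 16) / (4 * 0.62 * sqrt(30))
= 6720 / 13.5835
= 494.72 mm

494.72 mm


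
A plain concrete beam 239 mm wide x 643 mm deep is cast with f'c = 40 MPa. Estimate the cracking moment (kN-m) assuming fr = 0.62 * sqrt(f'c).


fr = 0.62 * sqrt(40) = 0.62 * 6.3246 = 3.9212 MPa
I = 239 * 643^3 / 12 = 5294800164.42 mm^4
y_t = 321.5 mm
M_cr = fr * I / y_t = 3.9212 * 5294800164.42 / 321.5 N-mm
= 64.5788 kN-m

64.5788 kN-m


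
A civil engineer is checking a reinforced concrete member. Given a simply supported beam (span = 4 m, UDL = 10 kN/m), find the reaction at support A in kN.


Total load = w * L = 10 * 4 = 40 kN
By symmetry, each reaction R = total / 2 = 40 / 2 = 20.0 kN

20.0 kN


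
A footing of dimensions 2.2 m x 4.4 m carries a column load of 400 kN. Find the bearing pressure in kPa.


A = 2.2 * 4.4 = 9.68 m^2
q = P / A = 400 / 9.68
= 41.3223 kPa

41.3223 kPa


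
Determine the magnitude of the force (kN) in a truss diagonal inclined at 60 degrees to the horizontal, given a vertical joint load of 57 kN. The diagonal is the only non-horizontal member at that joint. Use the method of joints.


At the joint, only the diagonal has a vertical component, so vertical equilibrium gives:
F * sin(60) = 57
F = 57 / sin(60)
= 57 / 0.866025
= 65.82 kN

65.82 kN


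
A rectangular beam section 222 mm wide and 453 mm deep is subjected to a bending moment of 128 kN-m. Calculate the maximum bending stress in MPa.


I = b * h^3 / 12 = 222 * 453^3 / 12 = 1719754024.5 mm^4
y = h / 2 = 453 / 2 = 226.5 mm
M = 128 kN-m = 128000000.0 N-mm
sigma = M * y / I = 128000000.0 * 226.5 / 1719754024.5
= 16.86 MPa

16.86 MPa


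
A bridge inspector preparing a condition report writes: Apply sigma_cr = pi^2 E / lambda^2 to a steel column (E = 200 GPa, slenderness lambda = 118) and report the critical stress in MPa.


sigma_cr = pi^2 * E / lambda^2
= 9.8696 * 200000.0 / 118^2
= 9.8696 * 200000.0 / 13924
= 141.7639 MPa

141.7639 MPa


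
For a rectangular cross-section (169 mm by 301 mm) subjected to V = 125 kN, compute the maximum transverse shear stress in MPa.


A = b * h = 169 * 301 = 50869 mm^2
V = 125 kN = 125000.0 N
tau_max = 1.5 * V / A = 1.5 * 125000.0 / 50869
= 3.6859 MPa

3.6859 MPa


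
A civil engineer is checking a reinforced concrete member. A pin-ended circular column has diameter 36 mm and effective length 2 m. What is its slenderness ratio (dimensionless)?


Radius of gyration r = d / 4 = 36 / 4 = 9.0 mm
L_eff = 2000.0 mm
Slenderness ratio = L / r = 2000.0 / 9.0 = 222.22 (dimensionless)

222.22 (dimensionless)


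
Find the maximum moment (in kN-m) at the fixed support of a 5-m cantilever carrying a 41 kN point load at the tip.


For a cantilever with a point load at the free end:
M_max = P * L = 41 * 5 = 205 kN-m

205 kN-m


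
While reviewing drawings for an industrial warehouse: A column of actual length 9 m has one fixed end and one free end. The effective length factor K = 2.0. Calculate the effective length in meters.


L_eff = K * L
= 2.0 * 9
= 18.0 m

18.0 m


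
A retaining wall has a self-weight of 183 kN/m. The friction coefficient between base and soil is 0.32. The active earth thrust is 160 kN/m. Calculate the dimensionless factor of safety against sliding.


Resisting force = mu * W = 0.32 * 183 = 58.56 kN/m
FOS = Resisting / Driving = 58.56 / 160
= 0.366 (dimensionless)

0.366 (dimensionless)


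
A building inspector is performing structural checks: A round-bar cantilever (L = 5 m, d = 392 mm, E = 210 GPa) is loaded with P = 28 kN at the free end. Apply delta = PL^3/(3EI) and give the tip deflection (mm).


I = pi * d^4 / 64 = pi * 392^4 / 64 = 1159082014.14 mm^4
L = 5000.0 mm, P = 28000.0 N, E = 210000.0 MPa
delta = P * L^3 / (3 * E * I)
= 28000.0 * 5000.0^3 / (3 * 210000.0 * 1159082014.14)
= 4.7931 mm

4.7931 mm


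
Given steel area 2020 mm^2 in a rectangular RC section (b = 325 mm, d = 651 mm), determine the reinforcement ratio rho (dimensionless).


rho = As / (b * d)
= 2020 / (325 * 651)
= 2020 / 211575
= 0.009547 (dimensionless)

0.009547 (dimensionless)


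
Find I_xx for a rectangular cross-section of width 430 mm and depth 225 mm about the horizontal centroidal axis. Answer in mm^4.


I = b * h^3 / 12
= 430 * 225^3 / 12
= 430 * 11390625 / 12
= 408164062.5 mm^4

408164062.5 mm^4


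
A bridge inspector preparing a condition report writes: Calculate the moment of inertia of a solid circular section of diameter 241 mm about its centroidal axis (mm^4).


r = d / 2 = 241 / 2 = 120.5 mm
I = pi * r^4 / 4 = pi * 120.5^4 / 4
= 165591510.99 mm^4

165591510.99 mm^4


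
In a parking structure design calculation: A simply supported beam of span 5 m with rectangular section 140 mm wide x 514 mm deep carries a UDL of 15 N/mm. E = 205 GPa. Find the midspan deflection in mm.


I = 140 * 514^3 / 12 = 1584295346.67 mm^4
L = 5000.0 mm, w = 15 N/mm, E = 205000.0 MPa
delta = 5 * w * L^4 / (384 * E * I)
= 5 * 15 * 5000.0^4 / (384 * 205000.0 * 1584295346.67)
= 0.3759 mm

0.3759 mm


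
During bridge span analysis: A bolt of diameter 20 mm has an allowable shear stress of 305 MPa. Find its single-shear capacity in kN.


A = pi * d^2 / 4 = pi * 20^2 / 4 = 314.1593 mm^2
V = f_v * A / 1000 = 305 * 314.1593 / 1000
= 95.8186 kN

95.8186 kN


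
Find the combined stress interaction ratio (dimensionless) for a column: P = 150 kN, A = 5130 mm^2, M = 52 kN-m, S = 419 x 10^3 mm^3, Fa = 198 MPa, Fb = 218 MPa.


f_a = P / A = 150000.0 / 5130 = 29.2398 MPa
f_b = M / S = 52000000.0 / 419000.0 = 124.105 MPa
Ratio = f_a / Fa + f_b / Fb
= 29.2398 / 198 + 124.105 / 218
= 0.717 (dimensionless)

0.717 (dimensionless)


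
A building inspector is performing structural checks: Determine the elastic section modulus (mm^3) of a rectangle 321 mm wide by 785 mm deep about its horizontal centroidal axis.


S = b * h^2 / 6
= 321 * 785^2 / 6
= 321 * 616225 / 6
= 32968037.5 mm^3

32968037.5 mm^3


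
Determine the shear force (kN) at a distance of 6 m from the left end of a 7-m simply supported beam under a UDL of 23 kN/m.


R_A = w * L / 2 = 23 * 7 / 2 = 80.5 kN
V(x) = R_A - w * x = 80.5 - 23 * 6
= -57.5 kN

-57.5 kN


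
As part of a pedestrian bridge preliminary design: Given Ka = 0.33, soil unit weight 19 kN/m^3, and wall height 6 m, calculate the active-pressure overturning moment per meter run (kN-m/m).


Pa = 0.5 * Ka * gamma * H^2
= 0.5 * 0.33 * 19 * 6^2
= 112.86 kN/m
Arm = H / 3 = 6 / 3 = 2.0 m
Mo = Pa * arm = Pa * H / 3 = 112.86 * 6 / 3 = 225.72 kN-m/m

225.72 kN-m/m


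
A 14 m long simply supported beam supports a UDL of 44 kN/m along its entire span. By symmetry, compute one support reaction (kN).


Total load = w * L = 44 * 14 = 616 kN
By symmetry, each reaction R = total / 2 = 616 / 2 = 308.0 kN

308.0 kN


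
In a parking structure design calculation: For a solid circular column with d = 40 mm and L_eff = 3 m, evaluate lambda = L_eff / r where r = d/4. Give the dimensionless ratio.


Radius of gyration r = d / 4 = 40 / 4 = 10.0 mm
L_eff = 3000.0 mm
Slenderness ratio = L / r = 3000.0 / 10.0 = 300.0 (dimensionless)

300.0 (dimensionless)


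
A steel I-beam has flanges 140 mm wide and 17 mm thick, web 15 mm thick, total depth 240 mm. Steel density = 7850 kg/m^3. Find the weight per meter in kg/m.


A_flanges = 2 * 140 * 17 = 4760 mm^2
A_web = (240 - 2 * 17) * 15 = 3090 mm^2
A_total = 4760 + 3090 = 7850 mm^2 = 0.007850 m^2
Weight = rho * A = 7850 * 0.007850 = 61.6225 kg/m

61.6225 kg/m


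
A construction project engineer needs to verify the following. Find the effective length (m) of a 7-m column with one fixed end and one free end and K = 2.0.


L_eff = K * L
= 2.0 * 7
= 14.0 m

14.0 m


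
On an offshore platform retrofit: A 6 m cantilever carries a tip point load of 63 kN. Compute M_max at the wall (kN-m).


For a cantilever with a point load at the free end:
M_max = P * L = 63 * 6 = 378 kN-m

378 kN-m


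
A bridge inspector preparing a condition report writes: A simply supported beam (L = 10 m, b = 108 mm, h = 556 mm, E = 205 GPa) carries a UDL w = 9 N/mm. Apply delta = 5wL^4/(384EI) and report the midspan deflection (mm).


I = 108 * 556^3 / 12 = 1546916544.0 mm^4
L = 10000.0 mm, w = 9 N/mm, E = 205000.0 MPa
delta = 5 * w * L^4 / (384 * E * I)
= 5 * 9 * 10000.0^4 / (384 * 205000.0 * 1546916544.0)
= 3.6954 mm

3.6954 mm


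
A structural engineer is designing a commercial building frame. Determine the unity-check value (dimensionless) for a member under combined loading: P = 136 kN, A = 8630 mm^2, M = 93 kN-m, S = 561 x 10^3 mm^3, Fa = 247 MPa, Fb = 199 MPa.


f_a = P / A = 136000.0 / 8630 = 15.759 MPa
f_b = M / S = 93000000.0 / 561000.0 = 165.7754 MPa
Ratio = f_a / Fa + f_b / Fb
= 15.759 / 247 + 165.7754 / 199
= 0.8968 (dimensionless)

0.8968 (dimensionless)


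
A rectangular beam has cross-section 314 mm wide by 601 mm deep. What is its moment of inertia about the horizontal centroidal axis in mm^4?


I = b * h^3 / 12
= 314 * 601^3 / 12
= 314 * 217081801 / 12
= 5680307126.17 mm^4

5680307126.17 mm^4


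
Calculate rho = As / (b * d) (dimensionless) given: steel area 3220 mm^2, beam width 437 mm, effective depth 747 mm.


rho = As / (b * d)
= 3220 / (437 * 747)
= 3220 / 326439
= 0.009864 (dimensionless)

0.009864 (dimensionless)


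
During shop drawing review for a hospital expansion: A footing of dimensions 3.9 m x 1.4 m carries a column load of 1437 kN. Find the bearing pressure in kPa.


A = 3.9 * 1.4 = 5.46 m^2
q = P / A = 1437 / 5.46
= 263.1868 kPa

263.1868 kPa


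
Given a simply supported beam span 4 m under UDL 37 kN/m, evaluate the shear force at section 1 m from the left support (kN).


R_A = w * L / 2 = 37 * 4 / 2 = 74.0 kN
V(x) = R_A - w * x = 74.0 - 37 * 1
= 37.0 kN

37.0 kN


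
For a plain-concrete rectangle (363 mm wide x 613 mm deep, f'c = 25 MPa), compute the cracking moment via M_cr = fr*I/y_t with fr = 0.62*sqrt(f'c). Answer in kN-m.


fr = 0.62 * sqrt(25) = 0.62 * 5.0 = 3.1 MPa
I = 363 * 613^3 / 12 = 6967978509.25 mm^4
y_t = 306.5 mm
M_cr = fr * I / y_t = 3.1 * 6967978509.25 / 306.5 N-mm
= 70.4755 kN-m

70.4755 kN-m


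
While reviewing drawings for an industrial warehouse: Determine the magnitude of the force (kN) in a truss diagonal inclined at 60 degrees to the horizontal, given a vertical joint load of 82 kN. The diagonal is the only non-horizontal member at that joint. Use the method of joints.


At the joint, only the diagonal has a vertical component, so vertical equilibrium gives:
F * sin(60) = 82
F = 82 / sin(60)
= 82 / 0.866025
= 94.69 kN

94.69 kN


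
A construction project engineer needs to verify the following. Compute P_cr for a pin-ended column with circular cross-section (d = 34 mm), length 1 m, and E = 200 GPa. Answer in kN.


I = pi * d^4 / 64 = 65597.24 mm^4
L = 1000.0 mm
P_cr = pi^2 * E * I / L^2
= 9.8696 * 200000.0 * 65597.24 / 1000.0^2
= 129483.76 N = 129.4838 kN

129.4838 kN


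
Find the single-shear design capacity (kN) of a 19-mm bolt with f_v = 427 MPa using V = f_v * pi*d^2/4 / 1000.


A = pi * d^2 / 4 = pi * 19^2 / 4 = 283.5287 mm^2
V = f_v * A / 1000 = 427 * 283.5287 / 1000
= 121.0668 kN

121.0668 kN


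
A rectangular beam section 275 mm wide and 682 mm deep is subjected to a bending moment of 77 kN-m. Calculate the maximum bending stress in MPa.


I = b * h^3 / 12 = 275 * 682^3 / 12 = 7269500516.67 mm^4
y = h / 2 = 682 / 2 = 341.0 mm
M = 77 kN-m = 77000000.0 N-mm
sigma = M * y / I = 77000000.0 * 341.0 / 7269500516.67
= 3.61 MPa

3.61 MPa


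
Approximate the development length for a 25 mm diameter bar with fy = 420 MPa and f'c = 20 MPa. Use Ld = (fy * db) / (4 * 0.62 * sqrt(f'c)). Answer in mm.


Ld = (fy * db) / (4 * 0.62 * sqrt(f'c))
= (420 * 25) / (4 * 0.62 * sqrt(20))
= 10500 / 11.0909
= 946.72 mm

946.72 mm


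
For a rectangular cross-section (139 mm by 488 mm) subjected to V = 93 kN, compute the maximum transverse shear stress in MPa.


A = b * h = 139 * 488 = 67832 mm^2
V = 93 kN = 93000.0 N
tau_max = 1.5 * V / A = 1.5 * 93000.0 / 67832
= 2.0566 MPa

2.0566 MPa


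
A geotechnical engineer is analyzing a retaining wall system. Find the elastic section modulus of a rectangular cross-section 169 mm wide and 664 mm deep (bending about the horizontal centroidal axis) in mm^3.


S = b * h^2 / 6
= 169 * 664^2 / 6
= 169 * 440896 / 6
= 12418570.67 mm^3

12418570.67 mm^3


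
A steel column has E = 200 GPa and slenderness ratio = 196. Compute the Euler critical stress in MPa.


sigma_cr = pi^2 * E / lambda^2
= 9.8696 * 200000.0 / 196^2
= 9.8696 * 200000.0 / 38416
= 51.3828 MPa

51.3828 MPa


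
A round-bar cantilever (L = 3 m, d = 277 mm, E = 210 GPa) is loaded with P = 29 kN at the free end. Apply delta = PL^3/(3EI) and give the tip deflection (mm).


I = pi * d^4 / 64 = pi * 277^4 / 64 = 288994099.02 mm^4
L = 3000.0 mm, P = 29000.0 N, E = 210000.0 MPa
delta = P * L^3 / (3 * E * I)
= 29000.0 * 3000.0^3 / (3 * 210000.0 * 288994099.02)
= 4.3006 mm

4.3006 mm


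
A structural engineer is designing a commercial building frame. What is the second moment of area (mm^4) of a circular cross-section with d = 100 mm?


r = d / 2 = 100 / 2 = 50.0 mm
I = pi * r^4 / 4 = pi * 50.0^4 / 4
= 4908738.52 mm^4

4908738.52 mm^4


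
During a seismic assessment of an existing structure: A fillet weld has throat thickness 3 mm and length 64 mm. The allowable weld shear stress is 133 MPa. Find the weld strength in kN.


Strength = throat * length * allowable stress
= 3 * 64 * 133 N
= 25536 N
= 25.54 kN

25.54 kN


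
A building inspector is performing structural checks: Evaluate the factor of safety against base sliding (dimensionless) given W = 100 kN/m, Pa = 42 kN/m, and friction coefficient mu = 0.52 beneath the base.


Resisting force = mu * W = 0.52 * 100 = 52.0 kN/m
FOS = Resisting / Driving = 52.0 / 42
= 1.2381 (dimensionless)

1.2381 (dimensionless)


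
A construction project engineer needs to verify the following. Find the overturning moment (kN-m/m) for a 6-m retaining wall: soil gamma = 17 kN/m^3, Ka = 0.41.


Pa = 0.5 * Ka * gamma * H^2
= 0.5 * 0.41 * 17 * 6^2
= 125.46 kN/m
Arm = H / 3 = 6 / 3 = 2.0 m
Mo = Pa * arm = Pa * H / 3 = 125.46 * 6 / 3 = 250.92 kN-m/m

250.92 kN-m/m


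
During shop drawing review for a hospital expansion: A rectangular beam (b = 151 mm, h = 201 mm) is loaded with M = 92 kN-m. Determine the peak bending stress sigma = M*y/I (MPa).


I = b * h^3 / 12 = 151 * 201^3 / 12 = 102184229.25 mm^4
y = h / 2 = 201 / 2 = 100.5 mm
M = 92 kN-m = 92000000.0 N-mm
sigma = M * y / I = 92000000.0 * 100.5 / 102184229.25
= 90.48 MPa

90.48 MPa


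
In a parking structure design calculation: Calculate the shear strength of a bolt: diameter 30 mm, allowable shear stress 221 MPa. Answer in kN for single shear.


A = pi * d^2 / 4 = pi * 30^2 / 4 = 706.8583 mm^2
V = f_v * A / 1000 = 221 * 706.8583 / 1000
= 156.2157 kN

156.2157 kN


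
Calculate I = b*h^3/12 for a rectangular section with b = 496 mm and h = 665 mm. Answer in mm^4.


I = b * h^3 / 12
= 496 * 665^3 / 12
= 496 * 294079625 / 12
= 12155291166.67 mm^4

12155291166.67 mm^4


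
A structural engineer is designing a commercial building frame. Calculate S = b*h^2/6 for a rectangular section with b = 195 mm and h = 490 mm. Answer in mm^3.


S = b * h^2 / 6
= 195 * 490^2 / 6
= 195 * 240100 / 6
= 7803250.0 mm^3

7803250.0 mm^3


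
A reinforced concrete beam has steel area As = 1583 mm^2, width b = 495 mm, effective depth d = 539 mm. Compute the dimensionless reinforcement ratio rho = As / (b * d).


rho = As / (b * d)
= 1583 / (495 * 539)
= 1583 / 266805
= 0.005933 (dimensionless)

0.005933 (dimensionless)
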